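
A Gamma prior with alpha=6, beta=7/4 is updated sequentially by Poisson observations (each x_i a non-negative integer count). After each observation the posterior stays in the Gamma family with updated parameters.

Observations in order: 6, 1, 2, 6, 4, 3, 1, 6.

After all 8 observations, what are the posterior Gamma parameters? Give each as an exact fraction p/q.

alpha=35, beta=39/4

obs 1: x=6 → posterior Gamma(12, 11/4)
obs 2: x=1 → posterior Gamma(13, 15/4)
obs 3: x=2 → posterior Gamma(15, 19/4)
obs 4: x=6 → posterior Gamma(21, 23/4)
obs 5: x=4 → posterior Gamma(25, 27/4)
obs 6: x=3 → posterior Gamma(28, 31/4)
obs 7: x=1 → posterior Gamma(29, 35/4)
obs 8: x=6 → posterior Gamma(35, 39/4)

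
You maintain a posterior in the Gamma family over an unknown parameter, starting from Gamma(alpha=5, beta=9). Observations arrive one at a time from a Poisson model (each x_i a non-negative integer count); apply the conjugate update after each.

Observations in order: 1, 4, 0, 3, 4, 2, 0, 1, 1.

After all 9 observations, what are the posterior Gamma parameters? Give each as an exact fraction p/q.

obs 1: x=1 → posterior Gamma(6, 10)
obs 2: x=4 → posterior Gamma(10, 11)
obs 3: x=0 → posterior Gamma(10, 12)
obs 4: x=3 → posterior Gamma(13, 13)
obs 5: x=4 → posterior Gamma(17, 14)
obs 6: x=2 → posterior Gamma(19, 15)
obs 7: x=0 → posterior Gamma(19, 16)
obs 8: x=1 → posterior Gamma(20, 17)
obs 9: x=1 → posterior Gamma(21, 18)

alpha=21, beta=18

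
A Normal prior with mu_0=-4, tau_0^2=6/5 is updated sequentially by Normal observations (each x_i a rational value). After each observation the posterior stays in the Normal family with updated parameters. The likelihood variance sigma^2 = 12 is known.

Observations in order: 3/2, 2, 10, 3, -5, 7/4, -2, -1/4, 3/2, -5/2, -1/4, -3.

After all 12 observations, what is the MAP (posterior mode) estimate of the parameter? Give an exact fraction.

obs 1: x=3/2 → posterior Normal(-7/2, 12/11)
obs 2: x=2 → posterior Normal(-73/24, 1)
obs 3: x=10 → posterior Normal(-53/26, 12/13)
obs 4: x=3 → posterior Normal(-47/28, 6/7)
obs 5: x=-5 → posterior Normal(-19/10, 4/5)
obs 6: x=7/4 → posterior Normal(-107/64, 3/4)
obs 7: x=-2 → posterior Normal(-115/68, 12/17)
obs 8: x=-1/4 → posterior Normal(-29/18, 2/3)
obs 9: x=3/2 → posterior Normal(-55/38, 12/19)
obs 10: x=-5/2 → posterior Normal(-3/2, 3/5)
obs 11: x=-1/4 → posterior Normal(-121/84, 4/7)
obs 12: x=-3 → posterior Normal(-133/88, 6/11)

-133/88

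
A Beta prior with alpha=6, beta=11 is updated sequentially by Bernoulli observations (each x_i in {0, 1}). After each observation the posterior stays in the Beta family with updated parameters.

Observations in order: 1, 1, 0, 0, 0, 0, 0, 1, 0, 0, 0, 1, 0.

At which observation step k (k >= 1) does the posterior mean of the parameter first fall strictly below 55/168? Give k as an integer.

k = 11

obs 1: x=1 → posterior Beta(7, 11)
obs 2: x=1 → posterior Beta(8, 11)
obs 3: x=0 → posterior Beta(8, 12)
obs 4: x=0 → posterior Beta(8, 13)
obs 5: x=0 → posterior Beta(8, 14)
obs 6: x=0 → posterior Beta(8, 15)
obs 7: x=0 → posterior Beta(8, 16)
obs 8: x=1 → posterior Beta(9, 16)
obs 9: x=0 → posterior Beta(9, 17)
obs 10: x=0 → posterior Beta(9, 18)
obs 11: x=0 → posterior Beta(9, 19)
obs 12: x=1 → posterior Beta(10, 19)
obs 13: x=0 → posterior Beta(10, 20)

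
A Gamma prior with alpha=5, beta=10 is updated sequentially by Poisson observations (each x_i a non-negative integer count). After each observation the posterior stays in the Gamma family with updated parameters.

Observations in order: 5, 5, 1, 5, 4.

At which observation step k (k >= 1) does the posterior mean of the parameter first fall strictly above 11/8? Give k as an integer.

k = 4

obs 1: x=5 → posterior Gamma(10, 11)
obs 2: x=5 → posterior Gamma(15, 12)
obs 3: x=1 → posterior Gamma(16, 13)
obs 4: x=5 → posterior Gamma(21, 14)
obs 5: x=4 → posterior Gamma(25, 15)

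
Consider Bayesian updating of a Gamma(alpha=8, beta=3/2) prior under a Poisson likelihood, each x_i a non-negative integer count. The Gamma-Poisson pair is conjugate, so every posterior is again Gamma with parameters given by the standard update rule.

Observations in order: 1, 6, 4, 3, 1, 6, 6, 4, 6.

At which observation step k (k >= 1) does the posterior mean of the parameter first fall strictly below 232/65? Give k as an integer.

k = 5

obs 1: x=1 → posterior Gamma(9, 5/2)
obs 2: x=6 → posterior Gamma(15, 7/2)
obs 3: x=4 → posterior Gamma(19, 9/2)
obs 4: x=3 → posterior Gamma(22, 11/2)
obs 5: x=1 → posterior Gamma(23, 13/2)
obs 6: x=6 → posterior Gamma(29, 15/2)
obs 7: x=6 → posterior Gamma(35, 17/2)
obs 8: x=4 → posterior Gamma(39, 19/2)
obs 9: x=6 → posterior Gamma(45, 21/2)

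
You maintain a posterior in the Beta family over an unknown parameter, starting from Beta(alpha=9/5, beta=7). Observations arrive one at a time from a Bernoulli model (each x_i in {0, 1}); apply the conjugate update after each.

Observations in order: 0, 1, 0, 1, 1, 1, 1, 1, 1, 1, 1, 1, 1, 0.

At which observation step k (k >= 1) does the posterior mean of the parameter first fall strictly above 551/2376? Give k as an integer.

obs 1: x=0 → posterior Beta(9/5, 8)
obs 2: x=1 → posterior Beta(14/5, 8)
obs 3: x=0 → posterior Beta(14/5, 9)
obs 4: x=1 → posterior Beta(19/5, 9)
obs 5: x=1 → posterior Beta(24/5, 9)
obs 6: x=1 → posterior Beta(29/5, 9)
obs 7: x=1 → posterior Beta(34/5, 9)
obs 8: x=1 → posterior Beta(39/5, 9)
obs 9: x=1 → posterior Beta(44/5, 9)
obs 10: x=1 → posterior Beta(49/5, 9)
obs 11: x=1 → posterior Beta(54/5, 9)
obs 12: x=1 → posterior Beta(59/5, 9)
obs 13: x=1 → posterior Beta(64/5, 9)
obs 14: x=0 → posterior Beta(64/5, 10)

k = 2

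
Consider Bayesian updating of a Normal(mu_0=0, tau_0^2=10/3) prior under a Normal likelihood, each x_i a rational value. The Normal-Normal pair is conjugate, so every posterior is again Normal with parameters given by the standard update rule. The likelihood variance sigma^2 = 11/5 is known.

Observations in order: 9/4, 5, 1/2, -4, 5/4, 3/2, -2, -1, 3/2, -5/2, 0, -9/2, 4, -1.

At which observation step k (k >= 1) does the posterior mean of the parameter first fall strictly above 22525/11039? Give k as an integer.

k = 2

obs 1: x=9/4 → posterior Normal(225/166, 110/83)
obs 2: x=5 → posterior Normal(725/266, 110/133)
obs 3: x=1/2 → posterior Normal(775/366, 110/183)
obs 4: x=-4 → posterior Normal(375/466, 110/233)
obs 5: x=5/4 → posterior Normal(250/283, 110/283)
obs 6: x=3/2 → posterior Normal(325/333, 110/333)
obs 7: x=-2 → posterior Normal(225/383, 110/383)
obs 8: x=-1 → posterior Normal(175/433, 110/433)
obs 9: x=3/2 → posterior Normal(250/483, 110/483)
obs 10: x=-5/2 → posterior Normal(125/533, 110/533)
obs 11: x=0 → posterior Normal(125/583, 10/53)
obs 12: x=-9/2 → posterior Normal(-100/633, 110/633)
obs 13: x=4 → posterior Normal(100/683, 110/683)
obs 14: x=-1 → posterior Normal(50/733, 110/733)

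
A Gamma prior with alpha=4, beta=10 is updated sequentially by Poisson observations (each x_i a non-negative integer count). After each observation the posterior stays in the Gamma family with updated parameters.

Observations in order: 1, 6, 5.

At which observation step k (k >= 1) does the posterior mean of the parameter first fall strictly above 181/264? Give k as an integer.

obs 1: x=1 → posterior Gamma(5, 11)
obs 2: x=6 → posterior Gamma(11, 12)
obs 3: x=5 → posterior Gamma(16, 13)

k = 2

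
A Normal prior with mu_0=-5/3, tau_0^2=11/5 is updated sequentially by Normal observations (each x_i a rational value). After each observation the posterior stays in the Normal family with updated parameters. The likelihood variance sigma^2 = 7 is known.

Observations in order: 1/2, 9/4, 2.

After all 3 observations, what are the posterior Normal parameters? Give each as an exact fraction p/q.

mu_0=-73/816, tau_0^2=77/68

obs 1: x=1/2 → posterior Normal(-317/276, 77/46)
obs 2: x=9/4 → posterior Normal(-337/684, 77/57)
obs 3: x=2 → posterior Normal(-73/816, 77/68)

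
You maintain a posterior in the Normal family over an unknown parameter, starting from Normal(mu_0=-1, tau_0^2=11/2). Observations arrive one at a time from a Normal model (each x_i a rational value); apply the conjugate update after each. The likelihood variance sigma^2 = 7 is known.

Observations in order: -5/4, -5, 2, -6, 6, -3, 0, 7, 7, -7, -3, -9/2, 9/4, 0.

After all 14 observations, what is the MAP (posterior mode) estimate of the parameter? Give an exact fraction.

obs 1: x=-5/4 → posterior Normal(-111/100, 77/25)
obs 2: x=-5 → posterior Normal(-331/144, 77/36)
obs 3: x=2 → posterior Normal(-243/188, 77/47)
obs 4: x=-6 → posterior Normal(-507/232, 77/58)
obs 5: x=6 → posterior Normal(-81/92, 77/69)
obs 6: x=-3 → posterior Normal(-75/64, 77/80)
obs 7: x=0 → posterior Normal(-375/364, 11/13)
obs 8: x=7 → posterior Normal(-67/408, 77/102)
obs 9: x=7 → posterior Normal(241/452, 77/113)
obs 10: x=-7 → posterior Normal(-67/496, 77/124)
obs 11: x=-3 → posterior Normal(-199/540, 77/135)
obs 12: x=-9/2 → posterior Normal(-397/584, 77/146)
obs 13: x=9/4 → posterior Normal(-149/314, 77/157)
obs 14: x=0 → posterior Normal(-149/336, 11/24)

-149/336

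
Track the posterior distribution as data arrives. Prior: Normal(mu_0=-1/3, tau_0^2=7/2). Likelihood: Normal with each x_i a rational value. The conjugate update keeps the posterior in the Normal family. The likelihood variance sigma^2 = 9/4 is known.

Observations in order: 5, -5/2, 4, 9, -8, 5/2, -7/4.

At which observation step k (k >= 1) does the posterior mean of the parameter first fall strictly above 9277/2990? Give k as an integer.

k = 4

obs 1: x=5 → posterior Normal(67/23, 63/46)
obs 2: x=-5/2 → posterior Normal(32/37, 63/74)
obs 3: x=4 → posterior Normal(88/51, 21/34)
obs 4: x=9 → posterior Normal(214/65, 63/130)
obs 5: x=-8 → posterior Normal(102/79, 63/158)
obs 6: x=5/2 → posterior Normal(137/93, 21/62)
obs 7: x=-7/4 → posterior Normal(225/214, 63/214)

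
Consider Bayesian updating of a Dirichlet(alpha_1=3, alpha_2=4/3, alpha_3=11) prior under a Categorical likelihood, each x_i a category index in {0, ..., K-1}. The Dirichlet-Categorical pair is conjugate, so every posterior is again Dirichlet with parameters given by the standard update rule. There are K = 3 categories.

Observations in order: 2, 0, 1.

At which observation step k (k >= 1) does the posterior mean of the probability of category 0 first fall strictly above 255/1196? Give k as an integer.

obs 1: x=2 → posterior Dirichlet(3, 4/3, 12)
obs 2: x=0 → posterior Dirichlet(4, 4/3, 12)
obs 3: x=1 → posterior Dirichlet(4, 7/3, 12)

k = 2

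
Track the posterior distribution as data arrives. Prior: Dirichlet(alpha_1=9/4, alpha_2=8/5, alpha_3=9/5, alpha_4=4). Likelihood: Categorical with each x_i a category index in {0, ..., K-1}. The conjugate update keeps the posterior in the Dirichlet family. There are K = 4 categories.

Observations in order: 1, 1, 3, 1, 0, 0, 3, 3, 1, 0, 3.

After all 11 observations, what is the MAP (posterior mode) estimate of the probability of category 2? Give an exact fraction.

obs 1: x=1 → posterior Dirichlet(9/4, 13/5, 9/5, 4)
obs 2: x=1 → posterior Dirichlet(9/4, 18/5, 9/5, 4)
obs 3: x=3 → posterior Dirichlet(9/4, 18/5, 9/5, 5)
obs 4: x=1 → posterior Dirichlet(9/4, 23/5, 9/5, 5)
obs 5: x=0 → posterior Dirichlet(13/4, 23/5, 9/5, 5)
obs 6: x=0 → posterior Dirichlet(17/4, 23/5, 9/5, 5)
obs 7: x=3 → posterior Dirichlet(17/4, 23/5, 9/5, 6)
obs 8: x=3 → posterior Dirichlet(17/4, 23/5, 9/5, 7)
obs 9: x=1 → posterior Dirichlet(17/4, 28/5, 9/5, 7)
obs 10: x=0 → posterior Dirichlet(21/4, 28/5, 9/5, 7)
obs 11: x=3 → posterior Dirichlet(21/4, 28/5, 9/5, 8)

16/333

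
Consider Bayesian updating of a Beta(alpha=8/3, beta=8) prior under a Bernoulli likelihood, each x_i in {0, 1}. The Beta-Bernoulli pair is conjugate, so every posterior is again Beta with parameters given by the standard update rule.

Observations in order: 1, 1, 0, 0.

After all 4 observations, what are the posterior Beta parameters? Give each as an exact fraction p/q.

obs 1: x=1 → posterior Beta(11/3, 8)
obs 2: x=1 → posterior Beta(14/3, 8)
obs 3: x=0 → posterior Beta(14/3, 9)
obs 4: x=0 → posterior Beta(14/3, 10)

alpha=14/3, beta=10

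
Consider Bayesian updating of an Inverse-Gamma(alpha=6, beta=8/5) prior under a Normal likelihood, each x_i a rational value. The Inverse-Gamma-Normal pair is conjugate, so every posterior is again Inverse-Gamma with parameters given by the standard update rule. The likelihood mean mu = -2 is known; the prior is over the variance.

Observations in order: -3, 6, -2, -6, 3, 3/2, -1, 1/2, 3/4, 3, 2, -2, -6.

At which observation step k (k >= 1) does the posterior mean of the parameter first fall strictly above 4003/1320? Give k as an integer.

obs 1: x=-3 → posterior Inverse-Gamma(13/2, 21/10)
obs 2: x=6 → posterior Inverse-Gamma(7, 341/10)
obs 3: x=-2 → posterior Inverse-Gamma(15/2, 341/10)
obs 4: x=-6 → posterior Inverse-Gamma(8, 421/10)
obs 5: x=3 → posterior Inverse-Gamma(17/2, 273/5)
obs 6: x=3/2 → posterior Inverse-Gamma(9, 2429/40)
obs 7: x=-1 → posterior Inverse-Gamma(19/2, 2449/40)
obs 8: x=1/2 → posterior Inverse-Gamma(10, 1287/20)
obs 9: x=3/4 → posterior Inverse-Gamma(21/2, 10901/160)
obs 10: x=3 → posterior Inverse-Gamma(11, 12901/160)
obs 11: x=2 → posterior Inverse-Gamma(23/2, 14181/160)
obs 12: x=-2 → posterior Inverse-Gamma(12, 14181/160)
obs 13: x=-6 → posterior Inverse-Gamma(25/2, 15461/160)

k = 2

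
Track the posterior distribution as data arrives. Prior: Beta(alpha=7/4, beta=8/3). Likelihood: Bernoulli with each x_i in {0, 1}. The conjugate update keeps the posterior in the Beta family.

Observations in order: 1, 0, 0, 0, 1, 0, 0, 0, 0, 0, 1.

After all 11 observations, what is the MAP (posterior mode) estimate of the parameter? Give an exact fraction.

obs 1: x=1 → posterior Beta(11/4, 8/3)
obs 2: x=0 → posterior Beta(11/4, 11/3)
obs 3: x=0 → posterior Beta(11/4, 14/3)
obs 4: x=0 → posterior Beta(11/4, 17/3)
obs 5: x=1 → posterior Beta(15/4, 17/3)
obs 6: x=0 → posterior Beta(15/4, 20/3)
obs 7: x=0 → posterior Beta(15/4, 23/3)
obs 8: x=0 → posterior Beta(15/4, 26/3)
obs 9: x=0 → posterior Beta(15/4, 29/3)
obs 10: x=0 → posterior Beta(15/4, 32/3)
obs 11: x=1 → posterior Beta(19/4, 32/3)

45/161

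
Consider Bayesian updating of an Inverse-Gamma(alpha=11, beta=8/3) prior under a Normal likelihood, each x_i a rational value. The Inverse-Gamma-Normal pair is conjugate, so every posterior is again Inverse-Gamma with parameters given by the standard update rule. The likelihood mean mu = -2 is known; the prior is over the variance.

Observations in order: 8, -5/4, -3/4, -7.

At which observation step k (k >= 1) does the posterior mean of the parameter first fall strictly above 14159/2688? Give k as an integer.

k = 4

obs 1: x=8 → posterior Inverse-Gamma(23/2, 158/3)
obs 2: x=-5/4 → posterior Inverse-Gamma(12, 5083/96)
obs 3: x=-3/4 → posterior Inverse-Gamma(25/2, 2579/48)
obs 4: x=-7 → posterior Inverse-Gamma(13, 3179/48)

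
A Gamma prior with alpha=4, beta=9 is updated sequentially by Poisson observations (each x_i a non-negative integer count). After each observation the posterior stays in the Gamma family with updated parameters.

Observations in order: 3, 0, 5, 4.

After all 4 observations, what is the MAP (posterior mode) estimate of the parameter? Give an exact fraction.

15/13

obs 1: x=3 → posterior Gamma(7, 10)
obs 2: x=0 → posterior Gamma(7, 11)
obs 3: x=5 → posterior Gamma(12, 12)
obs 4: x=4 → posterior Gamma(16, 13)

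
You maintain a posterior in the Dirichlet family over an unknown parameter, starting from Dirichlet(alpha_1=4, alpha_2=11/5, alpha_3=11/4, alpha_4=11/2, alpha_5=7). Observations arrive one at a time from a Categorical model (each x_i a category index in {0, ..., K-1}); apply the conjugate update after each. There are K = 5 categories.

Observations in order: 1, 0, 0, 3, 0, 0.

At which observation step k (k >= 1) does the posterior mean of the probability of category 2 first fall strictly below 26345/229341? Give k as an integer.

k = 3

obs 1: x=1 → posterior Dirichlet(4, 16/5, 11/4, 11/2, 7)
obs 2: x=0 → posterior Dirichlet(5, 16/5, 11/4, 11/2, 7)
obs 3: x=0 → posterior Dirichlet(6, 16/5, 11/4, 11/2, 7)
obs 4: x=3 → posterior Dirichlet(6, 16/5, 11/4, 13/2, 7)
obs 5: x=0 → posterior Dirichlet(7, 16/5, 11/4, 13/2, 7)
obs 6: x=0 → posterior Dirichlet(8, 16/5, 11/4, 13/2, 7)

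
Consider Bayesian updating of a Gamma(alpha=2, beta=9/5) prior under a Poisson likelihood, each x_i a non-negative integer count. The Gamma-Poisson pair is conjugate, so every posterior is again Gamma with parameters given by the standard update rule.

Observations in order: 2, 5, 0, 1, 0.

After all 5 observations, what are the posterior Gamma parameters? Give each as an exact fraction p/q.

alpha=10, beta=34/5

obs 1: x=2 → posterior Gamma(4, 14/5)
obs 2: x=5 → posterior Gamma(9, 19/5)
obs 3: x=0 → posterior Gamma(9, 24/5)
obs 4: x=1 → posterior Gamma(10, 29/5)
obs 5: x=0 → posterior Gamma(10, 34/5)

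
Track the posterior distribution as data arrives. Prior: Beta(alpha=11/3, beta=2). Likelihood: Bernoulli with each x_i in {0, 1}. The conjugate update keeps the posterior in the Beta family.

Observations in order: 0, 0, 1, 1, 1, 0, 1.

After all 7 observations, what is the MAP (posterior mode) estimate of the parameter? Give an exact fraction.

5/8

obs 1: x=0 → posterior Beta(11/3, 3)
obs 2: x=0 → posterior Beta(11/3, 4)
obs 3: x=1 → posterior Beta(14/3, 4)
obs 4: x=1 → posterior Beta(17/3, 4)
obs 5: x=1 → posterior Beta(20/3, 4)
obs 6: x=0 → posterior Beta(20/3, 5)
obs 7: x=1 → posterior Beta(23/3, 5)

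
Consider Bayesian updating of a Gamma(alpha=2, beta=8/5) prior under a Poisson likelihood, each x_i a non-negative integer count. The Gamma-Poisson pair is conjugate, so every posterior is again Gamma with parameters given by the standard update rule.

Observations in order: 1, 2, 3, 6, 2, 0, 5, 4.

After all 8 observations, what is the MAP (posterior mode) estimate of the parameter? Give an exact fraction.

5/2

obs 1: x=1 → posterior Gamma(3, 13/5)
obs 2: x=2 → posterior Gamma(5, 18/5)
obs 3: x=3 → posterior Gamma(8, 23/5)
obs 4: x=6 → posterior Gamma(14, 28/5)
obs 5: x=2 → posterior Gamma(16, 33/5)
obs 6: x=0 → posterior Gamma(16, 38/5)
obs 7: x=5 → posterior Gamma(21, 43/5)
obs 8: x=4 → posterior Gamma(25, 48/5)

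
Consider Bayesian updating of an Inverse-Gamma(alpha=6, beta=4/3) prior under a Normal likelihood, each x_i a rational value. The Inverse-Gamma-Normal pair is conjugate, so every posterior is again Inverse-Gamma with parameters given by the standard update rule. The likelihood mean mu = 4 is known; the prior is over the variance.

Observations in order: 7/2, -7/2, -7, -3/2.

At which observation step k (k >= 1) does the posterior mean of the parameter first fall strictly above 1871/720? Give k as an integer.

obs 1: x=7/2 → posterior Inverse-Gamma(13/2, 35/24)
obs 2: x=-7/2 → posterior Inverse-Gamma(7, 355/12)
obs 3: x=-7 → posterior Inverse-Gamma(15/2, 1081/12)
obs 4: x=-3/2 → posterior Inverse-Gamma(8, 2525/24)

k = 2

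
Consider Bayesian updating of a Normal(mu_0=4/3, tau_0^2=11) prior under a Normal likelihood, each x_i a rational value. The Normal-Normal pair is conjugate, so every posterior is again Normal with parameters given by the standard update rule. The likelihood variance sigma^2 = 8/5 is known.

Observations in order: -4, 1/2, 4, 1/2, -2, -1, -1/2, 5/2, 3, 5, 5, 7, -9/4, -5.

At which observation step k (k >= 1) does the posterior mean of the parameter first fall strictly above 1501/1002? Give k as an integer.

k = 12

obs 1: x=-4 → posterior Normal(-628/189, 88/63)
obs 2: x=1/2 → posterior Normal(-1091/708, 44/59)
obs 3: x=4 → posterior Normal(229/1038, 88/173)
obs 4: x=1/2 → posterior Normal(197/684, 22/57)
obs 5: x=-2 → posterior Normal(-133/849, 88/283)
obs 6: x=-1 → posterior Normal(-149/507, 44/169)
obs 7: x=-1/2 → posterior Normal(-761/2358, 88/393)
obs 8: x=5/2 → posterior Normal(1/42, 11/56)
obs 9: x=3 → posterior Normal(527/1509, 88/503)
obs 10: x=5 → posterior Normal(676/837, 44/279)
obs 11: x=5 → posterior Normal(2177/1839, 88/613)
obs 12: x=7 → posterior Normal(833/501, 22/167)
obs 13: x=-9/4 → posterior Normal(11843/8676, 88/723)
obs 14: x=-5 → posterior Normal(8543/9336, 44/389)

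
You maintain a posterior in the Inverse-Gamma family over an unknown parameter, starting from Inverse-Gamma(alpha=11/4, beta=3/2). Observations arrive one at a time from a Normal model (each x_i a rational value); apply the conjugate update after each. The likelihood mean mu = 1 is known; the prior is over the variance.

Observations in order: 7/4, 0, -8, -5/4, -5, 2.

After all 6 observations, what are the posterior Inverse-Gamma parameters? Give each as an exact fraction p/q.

alpha=23/4, beta=1021/16

obs 1: x=7/4 → posterior Inverse-Gamma(13/4, 57/32)
obs 2: x=0 → posterior Inverse-Gamma(15/4, 73/32)
obs 3: x=-8 → posterior Inverse-Gamma(17/4, 1369/32)
obs 4: x=-5/4 → posterior Inverse-Gamma(19/4, 725/16)
obs 5: x=-5 → posterior Inverse-Gamma(21/4, 1013/16)
obs 6: x=2 → posterior Inverse-Gamma(23/4, 1021/16)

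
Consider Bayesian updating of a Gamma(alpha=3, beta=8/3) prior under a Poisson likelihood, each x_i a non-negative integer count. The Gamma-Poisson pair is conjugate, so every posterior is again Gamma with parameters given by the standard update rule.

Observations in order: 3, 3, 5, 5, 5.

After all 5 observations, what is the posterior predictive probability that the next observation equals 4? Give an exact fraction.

obs 1: x=3 → posterior Gamma(6, 11/3)
obs 2: x=3 → posterior Gamma(9, 14/3)
obs 3: x=5 → posterior Gamma(14, 17/3)
obs 4: x=5 → posterior Gamma(19, 20/3)
obs 5: x=5 → posterior Gamma(24, 23/3)

26257710521508745581002312760860766675/160059109085386090080713531498405298176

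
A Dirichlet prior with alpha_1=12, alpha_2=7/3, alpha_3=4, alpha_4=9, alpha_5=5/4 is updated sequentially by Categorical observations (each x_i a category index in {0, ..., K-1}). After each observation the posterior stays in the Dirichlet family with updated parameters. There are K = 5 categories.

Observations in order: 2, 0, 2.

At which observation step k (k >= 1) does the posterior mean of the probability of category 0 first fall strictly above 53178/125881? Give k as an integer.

obs 1: x=2 → posterior Dirichlet(12, 7/3, 5, 9, 5/4)
obs 2: x=0 → posterior Dirichlet(13, 7/3, 5, 9, 5/4)
obs 3: x=2 → posterior Dirichlet(13, 7/3, 6, 9, 5/4)

k = 2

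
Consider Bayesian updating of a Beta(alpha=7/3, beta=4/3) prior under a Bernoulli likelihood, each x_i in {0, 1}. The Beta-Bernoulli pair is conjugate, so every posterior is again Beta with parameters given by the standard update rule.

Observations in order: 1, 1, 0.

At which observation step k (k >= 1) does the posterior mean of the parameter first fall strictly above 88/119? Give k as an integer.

obs 1: x=1 → posterior Beta(10/3, 4/3)
obs 2: x=1 → posterior Beta(13/3, 4/3)
obs 3: x=0 → posterior Beta(13/3, 7/3)

k = 2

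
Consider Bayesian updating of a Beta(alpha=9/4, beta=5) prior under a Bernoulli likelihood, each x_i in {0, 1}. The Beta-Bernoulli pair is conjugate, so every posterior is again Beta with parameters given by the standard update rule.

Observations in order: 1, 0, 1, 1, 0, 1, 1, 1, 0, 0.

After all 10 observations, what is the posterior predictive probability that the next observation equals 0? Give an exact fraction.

12/23

obs 1: x=1 → posterior Beta(13/4, 5)
obs 2: x=0 → posterior Beta(13/4, 6)
obs 3: x=1 → posterior Beta(17/4, 6)
obs 4: x=1 → posterior Beta(21/4, 6)
obs 5: x=0 → posterior Beta(21/4, 7)
obs 6: x=1 → posterior Beta(25/4, 7)
obs 7: x=1 → posterior Beta(29/4, 7)
obs 8: x=1 → posterior Beta(33/4, 7)
obs 9: x=0 → posterior Beta(33/4, 8)
obs 10: x=0 → posterior Beta(33/4, 9)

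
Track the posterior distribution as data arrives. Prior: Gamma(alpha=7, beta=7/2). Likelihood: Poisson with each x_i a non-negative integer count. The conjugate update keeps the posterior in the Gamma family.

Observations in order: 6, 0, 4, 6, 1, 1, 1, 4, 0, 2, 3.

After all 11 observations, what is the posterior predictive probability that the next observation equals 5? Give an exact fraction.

obs 1: x=6 → posterior Gamma(13, 9/2)
obs 2: x=0 → posterior Gamma(13, 11/2)
obs 3: x=4 → posterior Gamma(17, 13/2)
obs 4: x=6 → posterior Gamma(23, 15/2)
obs 5: x=1 → posterior Gamma(24, 17/2)
obs 6: x=1 → posterior Gamma(25, 19/2)
obs 7: x=1 → posterior Gamma(26, 21/2)
obs 8: x=4 → posterior Gamma(30, 23/2)
obs 9: x=0 → posterior Gamma(30, 25/2)
obs 10: x=2 → posterior Gamma(32, 27/2)
obs 11: x=3 → posterior Gamma(35, 29/2)

28139678520436136321109132440428651354037392903584843218976/451302514611022222119906091571193923850834154614488607763201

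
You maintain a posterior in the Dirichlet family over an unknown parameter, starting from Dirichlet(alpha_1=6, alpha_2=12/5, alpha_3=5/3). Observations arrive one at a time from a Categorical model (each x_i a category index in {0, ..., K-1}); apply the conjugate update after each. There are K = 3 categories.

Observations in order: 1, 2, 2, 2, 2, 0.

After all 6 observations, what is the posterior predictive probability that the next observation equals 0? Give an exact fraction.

105/241

obs 1: x=1 → posterior Dirichlet(6, 17/5, 5/3)
obs 2: x=2 → posterior Dirichlet(6, 17/5, 8/3)
obs 3: x=2 → posterior Dirichlet(6, 17/5, 11/3)
obs 4: x=2 → posterior Dirichlet(6, 17/5, 14/3)
obs 5: x=2 → posterior Dirichlet(6, 17/5, 17/3)
obs 6: x=0 → posterior Dirichlet(7, 17/5, 17/3)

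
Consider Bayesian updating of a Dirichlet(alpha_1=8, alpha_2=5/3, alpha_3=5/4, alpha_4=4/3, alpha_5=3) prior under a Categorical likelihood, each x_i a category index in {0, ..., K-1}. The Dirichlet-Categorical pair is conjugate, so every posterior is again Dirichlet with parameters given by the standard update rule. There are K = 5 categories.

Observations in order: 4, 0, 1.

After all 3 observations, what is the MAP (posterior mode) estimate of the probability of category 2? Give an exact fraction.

1/53

obs 1: x=4 → posterior Dirichlet(8, 5/3, 5/4, 4/3, 4)
obs 2: x=0 → posterior Dirichlet(9, 5/3, 5/4, 4/3, 4)
obs 3: x=1 → posterior Dirichlet(9, 8/3, 5/4, 4/3, 4)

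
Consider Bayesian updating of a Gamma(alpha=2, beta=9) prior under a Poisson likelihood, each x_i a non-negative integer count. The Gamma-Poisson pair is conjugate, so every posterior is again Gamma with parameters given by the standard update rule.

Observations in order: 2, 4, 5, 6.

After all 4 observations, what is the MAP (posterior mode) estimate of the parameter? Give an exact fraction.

obs 1: x=2 → posterior Gamma(4, 10)
obs 2: x=4 → posterior Gamma(8, 11)
obs 3: x=5 → posterior Gamma(13, 12)
obs 4: x=6 → posterior Gamma(19, 13)

18/13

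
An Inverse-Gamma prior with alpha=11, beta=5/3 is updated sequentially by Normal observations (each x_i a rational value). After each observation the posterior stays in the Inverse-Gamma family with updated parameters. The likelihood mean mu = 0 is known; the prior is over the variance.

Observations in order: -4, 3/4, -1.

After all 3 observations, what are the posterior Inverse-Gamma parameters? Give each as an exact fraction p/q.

obs 1: x=-4 → posterior Inverse-Gamma(23/2, 29/3)
obs 2: x=3/4 → posterior Inverse-Gamma(12, 955/96)
obs 3: x=-1 → posterior Inverse-Gamma(25/2, 1003/96)

alpha=25/2, beta=1003/96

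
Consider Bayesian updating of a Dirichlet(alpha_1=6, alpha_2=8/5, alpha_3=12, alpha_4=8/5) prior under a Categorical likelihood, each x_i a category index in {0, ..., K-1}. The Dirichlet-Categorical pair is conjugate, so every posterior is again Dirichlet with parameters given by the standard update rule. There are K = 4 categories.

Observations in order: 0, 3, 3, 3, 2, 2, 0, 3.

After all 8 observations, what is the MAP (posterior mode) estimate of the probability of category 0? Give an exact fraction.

obs 1: x=0 → posterior Dirichlet(7, 8/5, 12, 8/5)
obs 2: x=3 → posterior Dirichlet(7, 8/5, 12, 13/5)
obs 3: x=3 → posterior Dirichlet(7, 8/5, 12, 18/5)
obs 4: x=3 → posterior Dirichlet(7, 8/5, 12, 23/5)
obs 5: x=2 → posterior Dirichlet(7, 8/5, 13, 23/5)
obs 6: x=2 → posterior Dirichlet(7, 8/5, 14, 23/5)
obs 7: x=0 → posterior Dirichlet(8, 8/5, 14, 23/5)
obs 8: x=3 → posterior Dirichlet(8, 8/5, 14, 28/5)

5/18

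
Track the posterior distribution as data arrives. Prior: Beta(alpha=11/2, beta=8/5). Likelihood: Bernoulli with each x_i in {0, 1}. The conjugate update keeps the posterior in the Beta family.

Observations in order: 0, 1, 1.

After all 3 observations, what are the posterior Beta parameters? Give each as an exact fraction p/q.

alpha=15/2, beta=13/5

obs 1: x=0 → posterior Beta(11/2, 13/5)
obs 2: x=1 → posterior Beta(13/2, 13/5)
obs 3: x=1 → posterior Beta(15/2, 13/5)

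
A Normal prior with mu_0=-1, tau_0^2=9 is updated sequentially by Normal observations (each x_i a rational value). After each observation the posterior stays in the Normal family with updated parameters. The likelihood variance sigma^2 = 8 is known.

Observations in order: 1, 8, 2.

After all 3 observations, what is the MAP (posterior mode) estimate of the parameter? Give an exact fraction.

13/5

obs 1: x=1 → posterior Normal(1/17, 72/17)
obs 2: x=8 → posterior Normal(73/26, 36/13)
obs 3: x=2 → posterior Normal(13/5, 72/35)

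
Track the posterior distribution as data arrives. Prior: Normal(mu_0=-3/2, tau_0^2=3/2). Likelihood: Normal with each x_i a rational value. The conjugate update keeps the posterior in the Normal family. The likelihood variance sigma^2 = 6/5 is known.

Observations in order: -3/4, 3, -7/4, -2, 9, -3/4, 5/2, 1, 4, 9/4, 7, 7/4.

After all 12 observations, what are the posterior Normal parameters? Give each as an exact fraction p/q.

obs 1: x=-3/4 → posterior Normal(-13/12, 2/3)
obs 2: x=3 → posterior Normal(3/8, 3/7)
obs 3: x=-7/4 → posterior Normal(-7/38, 6/19)
obs 4: x=-2 → posterior Normal(-9/16, 1/4)
obs 5: x=9 → posterior Normal(63/58, 6/29)
obs 6: x=-3/4 → posterior Normal(111/136, 3/17)
obs 7: x=5/2 → posterior Normal(161/156, 2/13)
obs 8: x=1 → posterior Normal(181/176, 3/22)
obs 9: x=4 → posterior Normal(261/196, 6/49)
obs 10: x=9/4 → posterior Normal(17/12, 1/9)
obs 11: x=7 → posterior Normal(223/118, 6/59)
obs 12: x=7/4 → posterior Normal(481/256, 3/32)

mu_0=481/256, tau_0^2=3/32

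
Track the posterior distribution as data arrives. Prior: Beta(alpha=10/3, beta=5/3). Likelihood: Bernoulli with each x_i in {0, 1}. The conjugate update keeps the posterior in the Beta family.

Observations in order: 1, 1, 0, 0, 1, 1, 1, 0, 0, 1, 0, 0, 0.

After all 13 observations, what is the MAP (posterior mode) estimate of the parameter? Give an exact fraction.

25/48

obs 1: x=1 → posterior Beta(13/3, 5/3)
obs 2: x=1 → posterior Beta(16/3, 5/3)
obs 3: x=0 → posterior Beta(16/3, 8/3)
obs 4: x=0 → posterior Beta(16/3, 11/3)
obs 5: x=1 → posterior Beta(19/3, 11/3)
obs 6: x=1 → posterior Beta(22/3, 11/3)
obs 7: x=1 → posterior Beta(25/3, 11/3)
obs 8: x=0 → posterior Beta(25/3, 14/3)
obs 9: x=0 → posterior Beta(25/3, 17/3)
obs 10: x=1 → posterior Beta(28/3, 17/3)
obs 11: x=0 → posterior Beta(28/3, 20/3)
obs 12: x=0 → posterior Beta(28/3, 23/3)
obs 13: x=0 → posterior Beta(28/3, 26/3)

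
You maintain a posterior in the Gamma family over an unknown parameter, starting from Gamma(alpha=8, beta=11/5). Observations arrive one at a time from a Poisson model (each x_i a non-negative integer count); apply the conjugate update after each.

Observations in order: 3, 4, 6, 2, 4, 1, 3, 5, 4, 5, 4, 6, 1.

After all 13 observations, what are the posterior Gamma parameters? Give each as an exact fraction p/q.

alpha=56, beta=76/5

obs 1: x=3 → posterior Gamma(11, 16/5)
obs 2: x=4 → posterior Gamma(15, 21/5)
obs 3: x=6 → posterior Gamma(21, 26/5)
obs 4: x=2 → posterior Gamma(23, 31/5)
obs 5: x=4 → posterior Gamma(27, 36/5)
obs 6: x=1 → posterior Gamma(28, 41/5)
obs 7: x=3 → posterior Gamma(31, 46/5)
obs 8: x=5 → posterior Gamma(36, 51/5)
obs 9: x=4 → posterior Gamma(40, 56/5)
obs 10: x=5 → posterior Gamma(45, 61/5)
obs 11: x=4 → posterior Gamma(49, 66/5)
obs 12: x=6 → posterior Gamma(55, 71/5)
obs 13: x=1 → posterior Gamma(56, 76/5)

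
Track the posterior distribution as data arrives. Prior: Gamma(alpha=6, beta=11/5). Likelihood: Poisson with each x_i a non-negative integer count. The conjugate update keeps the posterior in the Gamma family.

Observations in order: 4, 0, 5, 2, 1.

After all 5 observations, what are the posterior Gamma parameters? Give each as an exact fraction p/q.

alpha=18, beta=36/5

obs 1: x=4 → posterior Gamma(10, 16/5)
obs 2: x=0 → posterior Gamma(10, 21/5)
obs 3: x=5 → posterior Gamma(15, 26/5)
obs 4: x=2 → posterior Gamma(17, 31/5)
obs 5: x=1 → posterior Gamma(18, 36/5)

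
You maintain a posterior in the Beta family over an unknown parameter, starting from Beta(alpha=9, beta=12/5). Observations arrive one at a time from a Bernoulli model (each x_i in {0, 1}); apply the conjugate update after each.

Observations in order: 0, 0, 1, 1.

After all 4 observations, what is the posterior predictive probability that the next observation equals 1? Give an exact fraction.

5/7

obs 1: x=0 → posterior Beta(9, 17/5)
obs 2: x=0 → posterior Beta(9, 22/5)
obs 3: x=1 → posterior Beta(10, 22/5)
obs 4: x=1 → posterior Beta(11, 22/5)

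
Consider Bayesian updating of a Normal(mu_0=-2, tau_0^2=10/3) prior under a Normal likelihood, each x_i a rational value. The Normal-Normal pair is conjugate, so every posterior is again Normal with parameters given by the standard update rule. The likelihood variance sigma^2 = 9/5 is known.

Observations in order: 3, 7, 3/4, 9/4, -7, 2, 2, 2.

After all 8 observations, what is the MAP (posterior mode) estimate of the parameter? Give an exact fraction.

obs 1: x=3 → posterior Normal(96/77, 90/77)
obs 2: x=7 → posterior Normal(446/127, 90/127)
obs 3: x=3/4 → posterior Normal(967/354, 30/59)
obs 4: x=9/4 → posterior Normal(596/227, 90/227)
obs 5: x=-7 → posterior Normal(246/277, 90/277)
obs 6: x=2 → posterior Normal(346/327, 30/109)
obs 7: x=2 → posterior Normal(446/377, 90/377)
obs 8: x=2 → posterior Normal(78/61, 90/427)

78/61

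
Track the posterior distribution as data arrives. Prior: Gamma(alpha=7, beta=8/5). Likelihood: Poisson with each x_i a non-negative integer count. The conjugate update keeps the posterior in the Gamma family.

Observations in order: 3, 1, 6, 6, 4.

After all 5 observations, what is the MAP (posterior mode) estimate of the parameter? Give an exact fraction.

130/33

obs 1: x=3 → posterior Gamma(10, 13/5)
obs 2: x=1 → posterior Gamma(11, 18/5)
obs 3: x=6 → posterior Gamma(17, 23/5)
obs 4: x=6 → posterior Gamma(23, 28/5)
obs 5: x=4 → posterior Gamma(27, 33/5)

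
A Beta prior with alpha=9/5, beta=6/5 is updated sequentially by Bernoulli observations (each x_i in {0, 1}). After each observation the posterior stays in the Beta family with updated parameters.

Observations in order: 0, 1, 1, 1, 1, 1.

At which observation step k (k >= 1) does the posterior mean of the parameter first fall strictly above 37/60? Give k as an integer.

obs 1: x=0 → posterior Beta(9/5, 11/5)
obs 2: x=1 → posterior Beta(14/5, 11/5)
obs 3: x=1 → posterior Beta(19/5, 11/5)
obs 4: x=1 → posterior Beta(24/5, 11/5)
obs 5: x=1 → posterior Beta(29/5, 11/5)
obs 6: x=1 → posterior Beta(34/5, 11/5)

k = 3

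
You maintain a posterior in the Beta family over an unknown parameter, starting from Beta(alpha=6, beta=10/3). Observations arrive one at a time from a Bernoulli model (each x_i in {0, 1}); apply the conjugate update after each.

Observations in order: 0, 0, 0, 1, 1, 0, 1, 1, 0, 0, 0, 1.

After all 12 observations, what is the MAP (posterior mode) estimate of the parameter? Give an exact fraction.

obs 1: x=0 → posterior Beta(6, 13/3)
obs 2: x=0 → posterior Beta(6, 16/3)
obs 3: x=0 → posterior Beta(6, 19/3)
obs 4: x=1 → posterior Beta(7, 19/3)
obs 5: x=1 → posterior Beta(8, 19/3)
obs 6: x=0 → posterior Beta(8, 22/3)
obs 7: x=1 → posterior Beta(9, 22/3)
obs 8: x=1 → posterior Beta(10, 22/3)
obs 9: x=0 → posterior Beta(10, 25/3)
obs 10: x=0 → posterior Beta(10, 28/3)
obs 11: x=0 → posterior Beta(10, 31/3)
obs 12: x=1 → posterior Beta(11, 31/3)

15/29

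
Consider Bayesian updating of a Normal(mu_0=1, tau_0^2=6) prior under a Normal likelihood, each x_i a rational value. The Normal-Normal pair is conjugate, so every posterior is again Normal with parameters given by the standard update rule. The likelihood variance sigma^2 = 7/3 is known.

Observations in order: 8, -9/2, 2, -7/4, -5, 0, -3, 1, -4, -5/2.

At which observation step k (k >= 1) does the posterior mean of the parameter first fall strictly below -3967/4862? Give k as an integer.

k = 10

obs 1: x=8 → posterior Normal(151/25, 42/25)
obs 2: x=-9/2 → posterior Normal(70/43, 42/43)
obs 3: x=2 → posterior Normal(106/61, 42/61)
obs 4: x=-7/4 → posterior Normal(149/158, 42/79)
obs 5: x=-5 → posterior Normal(-31/194, 42/97)
obs 6: x=0 → posterior Normal(-31/230, 42/115)
obs 7: x=-3 → posterior Normal(-139/266, 6/19)
obs 8: x=1 → posterior Normal(-103/302, 42/151)
obs 9: x=-4 → posterior Normal(-19/26, 42/169)
obs 10: x=-5/2 → posterior Normal(-337/374, 42/187)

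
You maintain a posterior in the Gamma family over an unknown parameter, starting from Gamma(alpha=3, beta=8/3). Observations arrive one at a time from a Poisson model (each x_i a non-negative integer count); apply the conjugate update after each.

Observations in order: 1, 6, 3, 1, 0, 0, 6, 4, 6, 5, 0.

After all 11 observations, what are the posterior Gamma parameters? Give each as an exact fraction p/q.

alpha=35, beta=41/3

obs 1: x=1 → posterior Gamma(4, 11/3)
obs 2: x=6 → posterior Gamma(10, 14/3)
obs 3: x=3 → posterior Gamma(13, 17/3)
obs 4: x=1 → posterior Gamma(14, 20/3)
obs 5: x=0 → posterior Gamma(14, 23/3)
obs 6: x=0 → posterior Gamma(14, 26/3)
obs 7: x=6 → posterior Gamma(20, 29/3)
obs 8: x=4 → posterior Gamma(24, 32/3)
obs 9: x=6 → posterior Gamma(30, 35/3)
obs 10: x=5 → posterior Gamma(35, 38/3)
obs 11: x=0 → posterior Gamma(35, 41/3)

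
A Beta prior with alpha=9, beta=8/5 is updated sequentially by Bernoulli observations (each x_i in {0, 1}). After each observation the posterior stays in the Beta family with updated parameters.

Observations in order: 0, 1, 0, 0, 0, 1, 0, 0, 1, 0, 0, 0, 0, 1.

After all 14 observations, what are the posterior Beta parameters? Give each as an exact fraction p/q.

obs 1: x=0 → posterior Beta(9, 13/5)
obs 2: x=1 → posterior Beta(10, 13/5)
obs 3: x=0 → posterior Beta(10, 18/5)
obs 4: x=0 → posterior Beta(10, 23/5)
obs 5: x=0 → posterior Beta(10, 28/5)
obs 6: x=1 → posterior Beta(11, 28/5)
obs 7: x=0 → posterior Beta(11, 33/5)
obs 8: x=0 → posterior Beta(11, 38/5)
obs 9: x=1 → posterior Beta(12, 38/5)
obs 10: x=0 → posterior Beta(12, 43/5)
obs 11: x=0 → posterior Beta(12, 48/5)
obs 12: x=0 → posterior Beta(12, 53/5)
obs 13: x=0 → posterior Beta(12, 58/5)
obs 14: x=1 → posterior Beta(13, 58/5)

alpha=13, beta=58/5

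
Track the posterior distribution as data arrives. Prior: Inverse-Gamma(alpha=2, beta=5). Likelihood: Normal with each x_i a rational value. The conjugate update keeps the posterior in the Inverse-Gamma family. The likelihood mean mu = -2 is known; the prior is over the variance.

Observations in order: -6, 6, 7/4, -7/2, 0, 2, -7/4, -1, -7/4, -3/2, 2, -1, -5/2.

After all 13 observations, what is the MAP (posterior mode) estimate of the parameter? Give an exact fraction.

2319/304

obs 1: x=-6 → posterior Inverse-Gamma(5/2, 13)
obs 2: x=6 → posterior Inverse-Gamma(3, 45)
obs 3: x=7/4 → posterior Inverse-Gamma(7/2, 1665/32)
obs 4: x=-7/2 → posterior Inverse-Gamma(4, 1701/32)
obs 5: x=0 → posterior Inverse-Gamma(9/2, 1765/32)
obs 6: x=2 → posterior Inverse-Gamma(5, 2021/32)
obs 7: x=-7/4 → posterior Inverse-Gamma(11/2, 1011/16)
obs 8: x=-1 → posterior Inverse-Gamma(6, 1019/16)
obs 9: x=-7/4 → posterior Inverse-Gamma(13/2, 2039/32)
obs 10: x=-3/2 → posterior Inverse-Gamma(7, 2043/32)
obs 11: x=2 → posterior Inverse-Gamma(15/2, 2299/32)
obs 12: x=-1 → posterior Inverse-Gamma(8, 2315/32)
obs 13: x=-5/2 → posterior Inverse-Gamma(17/2, 2319/32)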